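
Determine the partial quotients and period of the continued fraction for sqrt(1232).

Write x_i = (sqrt(1232) + m_i)/d_i with (m_0, d_0) = (0, 1). a_0 = floor(sqrt(1232)) = 35, since 35^2 = 1225 <= 1232 < 1296 = 36^2.
Iterate m_{i+1} = d_i*a_i - m_i, d_{i+1} = (1232 - m_{i+1}^2)/d_i, a_{i+1} = floor((a_0 + m_{i+1})/d_{i+1}):
  m_1 = 1*35 - 0 = 35, d_1 = (1232 - 35^2)/1 = 7/1 = 7, a_1 = floor((35 + 35)/7) = 10.
  m_2 = 7*10 - 35 = 35, d_2 = (1232 - 35^2)/7 = 7/7 = 1, a_2 = floor((35 + 35)/1) = 70.
  m_3 = 1*70 - 35 = 35, d_3 = (1232 - 35^2)/1 = 7/1 = 7: (m_3, d_3) = (m_1, d_1) = (35, 7), so from here the quotients repeat a_1, a_2; the period length is 2.
Hence the expansion of sqrt(1232) is a_0 = 35 followed by the repeating block 10, 70 (period 2).

[35; (10, 70)]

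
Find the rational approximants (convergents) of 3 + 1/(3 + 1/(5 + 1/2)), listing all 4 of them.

3/1, 10/3, 53/16, 116/35

Using the convergent recurrence p_i = a_i*p_{i-1} + p_{i-2}, q_i = a_i*q_{i-1} + q_{i-2} with p_{-2}=0, p_{-1}=1, q_{-2}=1, q_{-1}=0:
  i=0: a_0=3, p_0 = 3*1 + 0 = 3, q_0 = 3*0 + 1 = 1.
  i=1: a_1=3, p_1 = 3*3 + 1 = 10, q_1 = 3*1 + 0 = 3.
  i=2: a_2=5, p_2 = 5*10 + 3 = 53, q_2 = 5*3 + 1 = 16.
  i=3: a_3=2, p_3 = 2*53 + 10 = 116, q_3 = 2*16 + 3 = 35.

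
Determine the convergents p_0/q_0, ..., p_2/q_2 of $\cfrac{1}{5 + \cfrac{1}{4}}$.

0/1, 1/5, 4/21

Using the convergent recurrence p_i = a_i*p_{i-1} + p_{i-2}, q_i = a_i*q_{i-1} + q_{i-2} with p_{-2}=0, p_{-1}=1, q_{-2}=1, q_{-1}=0:
  i=0: a_0=0, p_0 = 0*1 + 0 = 0, q_0 = 0*0 + 1 = 1.
  i=1: a_1=5, p_1 = 5*0 + 1 = 1, q_1 = 5*1 + 0 = 5.
  i=2: a_2=4, p_2 = 4*1 + 0 = 4, q_2 = 4*5 + 1 = 21.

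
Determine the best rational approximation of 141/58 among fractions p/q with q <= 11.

Expand x = 141/58 as a continued fraction with the Euclidean algorithm:
  141 = 2*58 + 25, so a_0 = 2.
  58 = 2*25 + 8, so a_1 = 2.
  25 = 3*8 + 1, so a_2 = 3.
  8 = 8*1 + 0, so a_3 = 8.
so x = [2; 2, 3, 8].
Convergents (p_i = a_i*p_{i-1} + p_{i-2}, q_i = a_i*q_{i-1} + q_{i-2} with p_{-2}=0, p_{-1}=1, q_{-2}=1, q_{-1}=0), until the denominator exceeds 11:
  i=0: a_0=2, p_0 = 2*1 + 0 = 2, q_0 = 2*0 + 1 = 1.
  i=1: a_1=2, p_1 = 2*2 + 1 = 5, q_1 = 2*1 + 0 = 2.
  i=2: a_2=3, p_2 = 3*5 + 2 = 17, q_2 = 3*2 + 1 = 7.
  i=3: a_3=8, p_3 = 8*17 + 5 = 141, q_3 = 8*7 + 2 = 58.
q_3 = 58 > 11, so the last convergent with denominator <= 11 is p_2/q_2 = 17/7.
The closest fraction with denominator <= 11 is either p_2/q_2 or the intermediate fraction (k*p_2 + p_1)/(k*q_2 + q_1) with the largest k >= 1 whose denominator stays <= 11; these approach x as k grows, and every other convergent or intermediate fraction in range is farther away.
Largest k: floor((11 - q_1)/q_2) = floor((11 - 2)/7) = 1.
That gives (1*17 + 5)/(1*7 + 2) = 22/9.
Compare the errors: |x - 17/7| = |141*7 - 17*58|/(58*7) = 1/406, and |x - 22/9| = |141*9 - 22*58|/(58*9) = 7/522.
Cross-multiplying, 1*522 = 522 < 2842 = 7*406, so 1/406 is smaller: the convergent 17/7 is closer to x than 22/9.

17/7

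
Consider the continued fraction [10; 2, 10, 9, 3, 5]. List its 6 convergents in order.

10/1, 21/2, 220/21, 2001/191, 6223/594, 33116/3161

Using the convergent recurrence p_i = a_i*p_{i-1} + p_{i-2}, q_i = a_i*q_{i-1} + q_{i-2} with p_{-2}=0, p_{-1}=1, q_{-2}=1, q_{-1}=0:
  i=0: a_0=10, p_0 = 10*1 + 0 = 10, q_0 = 10*0 + 1 = 1.
  i=1: a_1=2, p_1 = 2*10 + 1 = 21, q_1 = 2*1 + 0 = 2.
  i=2: a_2=10, p_2 = 10*21 + 10 = 220, q_2 = 10*2 + 1 = 21.
  i=3: a_3=9, p_3 = 9*220 + 21 = 2001, q_3 = 9*21 + 2 = 191.
  i=4: a_4=3, p_4 = 3*2001 + 220 = 6223, q_4 = 3*191 + 21 = 594.
  i=5: a_5=5, p_5 = 5*6223 + 2001 = 33116, q_5 = 5*594 + 191 = 3161.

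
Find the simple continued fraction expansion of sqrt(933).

Write x_i = (sqrt(933) + m_i)/d_i with (m_0, d_0) = (0, 1). a_0 = floor(sqrt(933)) = 30, since 30^2 = 900 <= 933 < 961 = 31^2.
Iterate m_{i+1} = d_i*a_i - m_i, d_{i+1} = (933 - m_{i+1}^2)/d_i, a_{i+1} = floor((a_0 + m_{i+1})/d_{i+1}):
  m_1 = 1*30 - 0 = 30, d_1 = (933 - 30^2)/1 = 33/1 = 33, a_1 = floor((30 + 30)/33) = 1.
  m_2 = 33*1 - 30 = 3, d_2 = (933 - 3^2)/33 = 924/33 = 28, a_2 = floor((30 + 3)/28) = 1.
  m_3 = 28*1 - 3 = 25, d_3 = (933 - 25^2)/28 = 308/28 = 11, a_3 = floor((30 + 25)/11) = 5.
  m_4 = 11*5 - 25 = 30, d_4 = (933 - 30^2)/11 = 33/11 = 3, a_4 = floor((30 + 30)/3) = 20.
  m_5 = 3*20 - 30 = 30, d_5 = (933 - 30^2)/3 = 33/3 = 11, a_5 = floor((30 + 30)/11) = 5.
  m_6 = 11*5 - 30 = 25, d_6 = (933 - 25^2)/11 = 308/11 = 28, a_6 = floor((30 + 25)/28) = 1.
  m_7 = 28*1 - 25 = 3, d_7 = (933 - 3^2)/28 = 924/28 = 33, a_7 = floor((30 + 3)/33) = 1.
  m_8 = 33*1 - 3 = 30, d_8 = (933 - 30^2)/33 = 33/33 = 1, a_8 = floor((30 + 30)/1) = 60.
  m_9 = 1*60 - 30 = 30, d_9 = (933 - 30^2)/1 = 33/1 = 33: (m_9, d_9) = (m_1, d_1) = (30, 33), so from here the quotients repeat a_1, ..., a_8; the period length is 8.
Hence the expansion of sqrt(933) is a_0 = 30 followed by the repeating block 1, 1, 5, 20, 5, 1, 1, 60 (period 8).

[30; (1, 1, 5, 20, 5, 1, 1, 60)]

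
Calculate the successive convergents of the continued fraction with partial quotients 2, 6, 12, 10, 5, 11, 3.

Using the convergent recurrence p_i = a_i*p_{i-1} + p_{i-2}, q_i = a_i*q_{i-1} + q_{i-2} with p_{-2}=0, p_{-1}=1, q_{-2}=1, q_{-1}=0:
  i=0: a_0=2, p_0 = 2*1 + 0 = 2, q_0 = 2*0 + 1 = 1.
  i=1: a_1=6, p_1 = 6*2 + 1 = 13, q_1 = 6*1 + 0 = 6.
  i=2: a_2=12, p_2 = 12*13 + 2 = 158, q_2 = 12*6 + 1 = 73.
  i=3: a_3=10, p_3 = 10*158 + 13 = 1593, q_3 = 10*73 + 6 = 736.
  i=4: a_4=5, p_4 = 5*1593 + 158 = 8123, q_4 = 5*736 + 73 = 3753.
  i=5: a_5=11, p_5 = 11*8123 + 1593 = 90946, q_5 = 11*3753 + 736 = 42019.
  i=6: a_6=3, p_6 = 3*90946 + 8123 = 280961, q_6 = 3*42019 + 3753 = 129810.

2/1, 13/6, 158/73, 1593/736, 8123/3753, 90946/42019, 280961/129810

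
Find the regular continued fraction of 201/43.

Run the Euclidean algorithm on 201 and 43; the successive quotients are the partial quotients a_0, a_1, ... (each step inverts the fractional part left over by the previous one):
  201 = 4*43 + 29, so a_0 = 4.
  43 = 1*29 + 14, so a_1 = 1.
  29 = 2*14 + 1, so a_2 = 2.
  14 = 14*1 + 0, so a_3 = 14.
The remainder reaches 0 after 4 divisions, so the expansion has 4 partial quotients, read off in order.

[4; 1, 2, 14]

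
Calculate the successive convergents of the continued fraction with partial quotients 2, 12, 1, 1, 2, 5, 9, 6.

2/1, 25/12, 27/13, 52/25, 131/63, 707/340, 6494/3123, 39671/19078

Using the convergent recurrence p_i = a_i*p_{i-1} + p_{i-2}, q_i = a_i*q_{i-1} + q_{i-2} with p_{-2}=0, p_{-1}=1, q_{-2}=1, q_{-1}=0:
  i=0: a_0=2, p_0 = 2*1 + 0 = 2, q_0 = 2*0 + 1 = 1.
  i=1: a_1=12, p_1 = 12*2 + 1 = 25, q_1 = 12*1 + 0 = 12.
  i=2: a_2=1, p_2 = 1*25 + 2 = 27, q_2 = 1*12 + 1 = 13.
  i=3: a_3=1, p_3 = 1*27 + 25 = 52, q_3 = 1*13 + 12 = 25.
  i=4: a_4=2, p_4 = 2*52 + 27 = 131, q_4 = 2*25 + 13 = 63.
  i=5: a_5=5, p_5 = 5*131 + 52 = 707, q_5 = 5*63 + 25 = 340.
  i=6: a_6=9, p_6 = 9*707 + 131 = 6494, q_6 = 9*340 + 63 = 3123.
  i=7: a_7=6, p_7 = 6*6494 + 707 = 39671, q_7 = 6*3123 + 340 = 19078.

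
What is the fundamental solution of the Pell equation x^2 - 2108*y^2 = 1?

First expand sqrt(2108) as a continued fraction. With x_i = (sqrt(2108) + m_i)/d_i and (m_0, d_0) = (0, 1): a_0 = floor(sqrt(2108)) = 45, since 45^2 = 2025 <= 2108 < 2116 = 46^2.
Iterate m_{i+1} = d_i*a_i - m_i, d_{i+1} = (2108 - m_{i+1}^2)/d_i, a_{i+1} = floor((a_0 + m_{i+1})/d_{i+1}):
  m_1 = 1*45 - 0 = 45, d_1 = (2108 - 45^2)/1 = 83/1 = 83, a_1 = floor((45 + 45)/83) = 1.
  m_2 = 83*1 - 45 = 38, d_2 = (2108 - 38^2)/83 = 664/83 = 8, a_2 = floor((45 + 38)/8) = 10.
  m_3 = 8*10 - 38 = 42, d_3 = (2108 - 42^2)/8 = 344/8 = 43, a_3 = floor((45 + 42)/43) = 2.
  m_4 = 43*2 - 42 = 44, d_4 = (2108 - 44^2)/43 = 172/43 = 4, a_4 = floor((45 + 44)/4) = 22.
  m_5 = 4*22 - 44 = 44, d_5 = (2108 - 44^2)/4 = 172/4 = 43, a_5 = floor((45 + 44)/43) = 2.
  m_6 = 43*2 - 44 = 42, d_6 = (2108 - 42^2)/43 = 344/43 = 8, a_6 = floor((45 + 42)/8) = 10.
  m_7 = 8*10 - 42 = 38, d_7 = (2108 - 38^2)/8 = 664/8 = 83, a_7 = floor((45 + 38)/83) = 1.
  m_8 = 83*1 - 38 = 45, d_8 = (2108 - 45^2)/83 = 83/83 = 1, a_8 = floor((45 + 45)/1) = 90.
  m_9 = 1*90 - 45 = 45, d_9 = (2108 - 45^2)/1 = 83/1 = 83: (m_9, d_9) = (m_1, d_1) = (45, 83), so from here the quotients repeat a_1, ..., a_8; the period length is 8.
So sqrt(2108) = [45; (1, 10, 2, 22, 2, 10, 1, 90)] with period length k = 8.
k is even, so the fundamental solution of x^2 - 2108y^2 = 1 is (p_{k-1}, q_{k-1}) = (p_7, q_7); compute convergents through index 7.
Convergents (p_i = a_i*p_{i-1} + p_{i-2}, q_i = a_i*q_{i-1} + q_{i-2} with p_{-2}=0, p_{-1}=1, q_{-2}=1, q_{-1}=0):
  i=0: a_0=45, p_0 = 45*1 + 0 = 45, q_0 = 45*0 + 1 = 1.
  i=1: a_1=1, p_1 = 1*45 + 1 = 46, q_1 = 1*1 + 0 = 1.
  i=2: a_2=10, p_2 = 10*46 + 45 = 505, q_2 = 10*1 + 1 = 11.
  i=3: a_3=2, p_3 = 2*505 + 46 = 1056, q_3 = 2*11 + 1 = 23.
  i=4: a_4=22, p_4 = 22*1056 + 505 = 23737, q_4 = 22*23 + 11 = 517.
  i=5: a_5=2, p_5 = 2*23737 + 1056 = 48530, q_5 = 2*517 + 23 = 1057.
  i=6: a_6=10, p_6 = 10*48530 + 23737 = 509037, q_6 = 10*1057 + 517 = 11087.
  i=7: a_7=1, p_7 = 1*509037 + 48530 = 557567, q_7 = 1*11087 + 1057 = 12144.
Check: 557567^2 - 2108*12144^2 = 310880959489 - 310880959488 = 1, so (x, y) = (557567, 12144) solves the equation, and by the theorem it is the least positive solution.

(x, y) = (557567, 12144)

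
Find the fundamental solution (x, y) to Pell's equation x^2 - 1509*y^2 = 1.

First expand sqrt(1509) as a continued fraction. With x_i = (sqrt(1509) + m_i)/d_i and (m_0, d_0) = (0, 1): a_0 = floor(sqrt(1509)) = 38, since 38^2 = 1444 <= 1509 < 1521 = 39^2.
Iterate m_{i+1} = d_i*a_i - m_i, d_{i+1} = (1509 - m_{i+1}^2)/d_i, a_{i+1} = floor((a_0 + m_{i+1})/d_{i+1}):
  m_1 = 1*38 - 0 = 38, d_1 = (1509 - 38^2)/1 = 65/1 = 65, a_1 = floor((38 + 38)/65) = 1.
  m_2 = 65*1 - 38 = 27, d_2 = (1509 - 27^2)/65 = 780/65 = 12, a_2 = floor((38 + 27)/12) = 5.
  m_3 = 12*5 - 27 = 33, d_3 = (1509 - 33^2)/12 = 420/12 = 35, a_3 = floor((38 + 33)/35) = 2.
  m_4 = 35*2 - 33 = 37, d_4 = (1509 - 37^2)/35 = 140/35 = 4, a_4 = floor((38 + 37)/4) = 18.
  m_5 = 4*18 - 37 = 35, d_5 = (1509 - 35^2)/4 = 284/4 = 71, a_5 = floor((38 + 35)/71) = 1.
  m_6 = 71*1 - 35 = 36, d_6 = (1509 - 36^2)/71 = 213/71 = 3, a_6 = floor((38 + 36)/3) = 24.
  m_7 = 3*24 - 36 = 36, d_7 = (1509 - 36^2)/3 = 213/3 = 71, a_7 = floor((38 + 36)/71) = 1.
  m_8 = 71*1 - 36 = 35, d_8 = (1509 - 35^2)/71 = 284/71 = 4, a_8 = floor((38 + 35)/4) = 18.
  m_9 = 4*18 - 35 = 37, d_9 = (1509 - 37^2)/4 = 140/4 = 35, a_9 = floor((38 + 37)/35) = 2.
  m_10 = 35*2 - 37 = 33, d_10 = (1509 - 33^2)/35 = 420/35 = 12, a_10 = floor((38 + 33)/12) = 5.
  m_11 = 12*5 - 33 = 27, d_11 = (1509 - 27^2)/12 = 780/12 = 65, a_11 = floor((38 + 27)/65) = 1.
  m_12 = 65*1 - 27 = 38, d_12 = (1509 - 38^2)/65 = 65/65 = 1, a_12 = floor((38 + 38)/1) = 76.
  m_13 = 1*76 - 38 = 38, d_13 = (1509 - 38^2)/1 = 65/1 = 65: (m_13, d_13) = (m_1, d_1) = (38, 65), so from here the quotients repeat a_1, ..., a_12; the period length is 12.
So sqrt(1509) = [38; (1, 5, 2, 18, 1, 24, 1, 18, 2, 5, 1, 76)] with period length k = 12.
k is even, so the fundamental solution of x^2 - 1509y^2 = 1 is (p_{k-1}, q_{k-1}) = (p_11, q_11); compute convergents through index 11.
Convergents (p_i = a_i*p_{i-1} + p_{i-2}, q_i = a_i*q_{i-1} + q_{i-2} with p_{-2}=0, p_{-1}=1, q_{-2}=1, q_{-1}=0):
  i=0: a_0=38, p_0 = 38*1 + 0 = 38, q_0 = 38*0 + 1 = 1.
  i=1: a_1=1, p_1 = 1*38 + 1 = 39, q_1 = 1*1 + 0 = 1.
  i=2: a_2=5, p_2 = 5*39 + 38 = 233, q_2 = 5*1 + 1 = 6.
  i=3: a_3=2, p_3 = 2*233 + 39 = 505, q_3 = 2*6 + 1 = 13.
  i=4: a_4=18, p_4 = 18*505 + 233 = 9323, q_4 = 18*13 + 6 = 240.
  i=5: a_5=1, p_5 = 1*9323 + 505 = 9828, q_5 = 1*240 + 13 = 253.
  i=6: a_6=24, p_6 = 24*9828 + 9323 = 245195, q_6 = 24*253 + 240 = 6312.
  i=7: a_7=1, p_7 = 1*245195 + 9828 = 255023, q_7 = 1*6312 + 253 = 6565.
  i=8: a_8=18, p_8 = 18*255023 + 245195 = 4835609, q_8 = 18*6565 + 6312 = 124482.
  i=9: a_9=2, p_9 = 2*4835609 + 255023 = 9926241, q_9 = 2*124482 + 6565 = 255529.
  i=10: a_10=5, p_10 = 5*9926241 + 4835609 = 54466814, q_10 = 5*255529 + 124482 = 1402127.
  i=11: a_11=1, p_11 = 1*54466814 + 9926241 = 64393055, q_11 = 1*1402127 + 255529 = 1657656.
Check: 64393055^2 - 1509*1657656^2 = 4146465532233025 - 4146465532233024 = 1, so (x, y) = (64393055, 1657656) solves the equation, and by the theorem it is the least positive solution.

(x, y) = (64393055, 1657656)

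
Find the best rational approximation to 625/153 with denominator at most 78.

192/47

Expand x = 625/153 as a continued fraction with the Euclidean algorithm:
  625 = 4*153 + 13, so a_0 = 4.
  153 = 11*13 + 10, so a_1 = 11.
  13 = 1*10 + 3, so a_2 = 1.
  10 = 3*3 + 1, so a_3 = 3.
  3 = 3*1 + 0, so a_4 = 3.
so x = [4; 11, 1, 3, 3].
Convergents (p_i = a_i*p_{i-1} + p_{i-2}, q_i = a_i*q_{i-1} + q_{i-2} with p_{-2}=0, p_{-1}=1, q_{-2}=1, q_{-1}=0), until the denominator exceeds 78:
  i=0: a_0=4, p_0 = 4*1 + 0 = 4, q_0 = 4*0 + 1 = 1.
  i=1: a_1=11, p_1 = 11*4 + 1 = 45, q_1 = 11*1 + 0 = 11.
  i=2: a_2=1, p_2 = 1*45 + 4 = 49, q_2 = 1*11 + 1 = 12.
  i=3: a_3=3, p_3 = 3*49 + 45 = 192, q_3 = 3*12 + 11 = 47.
  i=4: a_4=3, p_4 = 3*192 + 49 = 625, q_4 = 3*47 + 12 = 153.
q_4 = 153 > 78, so the last convergent with denominator <= 78 is p_3/q_3 = 192/47.
The closest fraction with denominator <= 78 is either p_3/q_3 or the intermediate fraction (k*p_3 + p_2)/(k*q_3 + q_2) with the largest k >= 1 whose denominator stays <= 78; these approach x as k grows, and every other convergent or intermediate fraction in range is farther away.
Largest k: floor((78 - q_2)/q_3) = floor((78 - 12)/47) = 1.
That gives (1*192 + 49)/(1*47 + 12) = 241/59.
Compare the errors: |x - 192/47| = |625*47 - 192*153|/(153*47) = 1/7191, and |x - 241/59| = |625*59 - 241*153|/(153*59) = 2/9027.
Cross-multiplying, 1*9027 = 9027 < 14382 = 2*7191, so 1/7191 is smaller: the convergent 192/47 is closer to x than 241/59.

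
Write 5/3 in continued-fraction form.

[1; 1, 2]

Run the Euclidean algorithm on 5 and 3; the successive quotients are the partial quotients a_0, a_1, ... (each step inverts the fractional part left over by the previous one):
  5 = 1*3 + 2, so a_0 = 1.
  3 = 1*2 + 1, so a_1 = 1.
  2 = 2*1 + 0, so a_2 = 2.
The remainder reaches 0 after 3 divisions, so the expansion has 3 partial quotients, read off in order.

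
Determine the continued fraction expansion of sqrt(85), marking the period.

Write x_i = (sqrt(85) + m_i)/d_i with (m_0, d_0) = (0, 1). a_0 = floor(sqrt(85)) = 9, since 9^2 = 81 <= 85 < 100 = 10^2.
Iterate m_{i+1} = d_i*a_i - m_i, d_{i+1} = (85 - m_{i+1}^2)/d_i, a_{i+1} = floor((a_0 + m_{i+1})/d_{i+1}):
  m_1 = 1*9 - 0 = 9, d_1 = (85 - 9^2)/1 = 4/1 = 4, a_1 = floor((9 + 9)/4) = 4.
  m_2 = 4*4 - 9 = 7, d_2 = (85 - 7^2)/4 = 36/4 = 9, a_2 = floor((9 + 7)/9) = 1.
  m_3 = 9*1 - 7 = 2, d_3 = (85 - 2^2)/9 = 81/9 = 9, a_3 = floor((9 + 2)/9) = 1.
  m_4 = 9*1 - 2 = 7, d_4 = (85 - 7^2)/9 = 36/9 = 4, a_4 = floor((9 + 7)/4) = 4.
  m_5 = 4*4 - 7 = 9, d_5 = (85 - 9^2)/4 = 4/4 = 1, a_5 = floor((9 + 9)/1) = 18.
  m_6 = 1*18 - 9 = 9, d_6 = (85 - 9^2)/1 = 4/1 = 4: (m_6, d_6) = (m_1, d_1) = (9, 4), so from here the quotients repeat a_1, ..., a_5; the period length is 5.
Hence the expansion of sqrt(85) is a_0 = 9 followed by the repeating block 4, 1, 1, 4, 18 (period 5).

[9; (4, 1, 1, 4, 18)]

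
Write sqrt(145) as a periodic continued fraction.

Write x_i = (sqrt(145) + m_i)/d_i with (m_0, d_0) = (0, 1). a_0 = floor(sqrt(145)) = 12, since 12^2 = 144 <= 145 < 169 = 13^2.
Iterate m_{i+1} = d_i*a_i - m_i, d_{i+1} = (145 - m_{i+1}^2)/d_i, a_{i+1} = floor((a_0 + m_{i+1})/d_{i+1}):
  m_1 = 1*12 - 0 = 12, d_1 = (145 - 12^2)/1 = 1/1 = 1, a_1 = floor((12 + 12)/1) = 24.
  m_2 = 1*24 - 12 = 12, d_2 = (145 - 12^2)/1 = 1/1 = 1: (m_2, d_2) = (m_1, d_1) = (12, 1), so from here the quotient a_1 repeats; the period length is 1.
Hence the expansion of sqrt(145) is a_0 = 12 followed by the repeating block 24 (period 1).

[12; (24)]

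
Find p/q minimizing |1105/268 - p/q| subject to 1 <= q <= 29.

Expand x = 1105/268 as a continued fraction with the Euclidean algorithm:
  1105 = 4*268 + 33, so a_0 = 4.
  268 = 8*33 + 4, so a_1 = 8.
  33 = 8*4 + 1, so a_2 = 8.
  4 = 4*1 + 0, so a_3 = 4.
so x = [4; 8, 8, 4].
Convergents (p_i = a_i*p_{i-1} + p_{i-2}, q_i = a_i*q_{i-1} + q_{i-2} with p_{-2}=0, p_{-1}=1, q_{-2}=1, q_{-1}=0), until the denominator exceeds 29:
  i=0: a_0=4, p_0 = 4*1 + 0 = 4, q_0 = 4*0 + 1 = 1.
  i=1: a_1=8, p_1 = 8*4 + 1 = 33, q_1 = 8*1 + 0 = 8.
  i=2: a_2=8, p_2 = 8*33 + 4 = 268, q_2 = 8*8 + 1 = 65.
q_2 = 65 > 29, so the last convergent with denominator <= 29 is p_1/q_1 = 33/8.
The closest fraction with denominator <= 29 is either p_1/q_1 or the intermediate fraction (k*p_1 + p_0)/(k*q_1 + q_0) with the largest k >= 1 whose denominator stays <= 29; these approach x as k grows, and every other convergent or intermediate fraction in range is farther away.
Largest k: floor((29 - q_0)/q_1) = floor((29 - 1)/8) = 3.
That gives (3*33 + 4)/(3*8 + 1) = 103/25.
Compare the errors: |x - 33/8| = |1105*8 - 33*268|/(268*8) = 4/2144, and |x - 103/25| = |1105*25 - 103*268|/(268*25) = 21/6700.
Cross-multiplying, 4*6700 = 26800 < 45024 = 21*2144, so 4/2144 is smaller: the convergent 33/8 is closer to x than 103/25.

33/8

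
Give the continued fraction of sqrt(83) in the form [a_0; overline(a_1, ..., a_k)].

Write x_i = (sqrt(83) + m_i)/d_i with (m_0, d_0) = (0, 1). a_0 = floor(sqrt(83)) = 9, since 9^2 = 81 <= 83 < 100 = 10^2.
Iterate m_{i+1} = d_i*a_i - m_i, d_{i+1} = (83 - m_{i+1}^2)/d_i, a_{i+1} = floor((a_0 + m_{i+1})/d_{i+1}):
  m_1 = 1*9 - 0 = 9, d_1 = (83 - 9^2)/1 = 2/1 = 2, a_1 = floor((9 + 9)/2) = 9.
  m_2 = 2*9 - 9 = 9, d_2 = (83 - 9^2)/2 = 2/2 = 1, a_2 = floor((9 + 9)/1) = 18.
  m_3 = 1*18 - 9 = 9, d_3 = (83 - 9^2)/1 = 2/1 = 2: (m_3, d_3) = (m_1, d_1) = (9, 2), so from here the quotients repeat a_1, a_2; the period length is 2.
Hence the expansion of sqrt(83) is a_0 = 9 followed by the repeating block 9, 18 (period 2).

[9; overline(9, 18)]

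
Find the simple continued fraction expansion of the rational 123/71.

[1; 1, 2, 1, 2, 1, 4]

Run the Euclidean algorithm on 123 and 71; the successive quotients are the partial quotients a_0, a_1, ... (each step inverts the fractional part left over by the previous one):
  123 = 1*71 + 52, so a_0 = 1.
  71 = 1*52 + 19, so a_1 = 1.
  52 = 2*19 + 14, so a_2 = 2.
  19 = 1*14 + 5, so a_3 = 1.
  14 = 2*5 + 4, so a_4 = 2.
  5 = 1*4 + 1, so a_5 = 1.
  4 = 4*1 + 0, so a_6 = 4.
The remainder reaches 0 after 7 divisions, so the expansion has 7 partial quotients, read off in order.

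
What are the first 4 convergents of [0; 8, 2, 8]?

0/1, 1/8, 2/17, 17/144

Using the convergent recurrence p_i = a_i*p_{i-1} + p_{i-2}, q_i = a_i*q_{i-1} + q_{i-2} with p_{-2}=0, p_{-1}=1, q_{-2}=1, q_{-1}=0:
  i=0: a_0=0, p_0 = 0*1 + 0 = 0, q_0 = 0*0 + 1 = 1.
  i=1: a_1=8, p_1 = 8*0 + 1 = 1, q_1 = 8*1 + 0 = 8.
  i=2: a_2=2, p_2 = 2*1 + 0 = 2, q_2 = 2*8 + 1 = 17.
  i=3: a_3=8, p_3 = 8*2 + 1 = 17, q_3 = 8*17 + 8 = 144.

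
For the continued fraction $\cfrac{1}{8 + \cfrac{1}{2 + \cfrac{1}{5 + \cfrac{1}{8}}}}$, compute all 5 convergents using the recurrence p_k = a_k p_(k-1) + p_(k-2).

Using the convergent recurrence p_i = a_i*p_{i-1} + p_{i-2}, q_i = a_i*q_{i-1} + q_{i-2} with p_{-2}=0, p_{-1}=1, q_{-2}=1, q_{-1}=0:
  i=0: a_0=0, p_0 = 0*1 + 0 = 0, q_0 = 0*0 + 1 = 1.
  i=1: a_1=8, p_1 = 8*0 + 1 = 1, q_1 = 8*1 + 0 = 8.
  i=2: a_2=2, p_2 = 2*1 + 0 = 2, q_2 = 2*8 + 1 = 17.
  i=3: a_3=5, p_3 = 5*2 + 1 = 11, q_3 = 5*17 + 8 = 93.
  i=4: a_4=8, p_4 = 8*11 + 2 = 90, q_4 = 8*93 + 17 = 761.

0/1, 1/8, 2/17, 11/93, 90/761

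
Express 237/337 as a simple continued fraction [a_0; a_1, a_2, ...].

Run the Euclidean algorithm on 237 and 337; the successive quotients are the partial quotients a_0, a_1, ... (each step inverts the fractional part left over by the previous one):
  237 = 0*337 + 237, so a_0 = 0.
  337 = 1*237 + 100, so a_1 = 1.
  237 = 2*100 + 37, so a_2 = 2.
  100 = 2*37 + 26, so a_3 = 2.
  37 = 1*26 + 11, so a_4 = 1.
  26 = 2*11 + 4, so a_5 = 2.
  11 = 2*4 + 3, so a_6 = 2.
  4 = 1*3 + 1, so a_7 = 1.
  3 = 3*1 + 0, so a_8 = 3.
The remainder reaches 0 after 9 divisions, so the expansion has 9 partial quotients, read off in order.

[0; 1, 2, 2, 1, 2, 2, 1, 3]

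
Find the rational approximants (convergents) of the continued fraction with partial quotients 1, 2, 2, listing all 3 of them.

1/1, 3/2, 7/5

Using the convergent recurrence p_i = a_i*p_{i-1} + p_{i-2}, q_i = a_i*q_{i-1} + q_{i-2} with p_{-2}=0, p_{-1}=1, q_{-2}=1, q_{-1}=0:
  i=0: a_0=1, p_0 = 1*1 + 0 = 1, q_0 = 1*0 + 1 = 1.
  i=1: a_1=2, p_1 = 2*1 + 1 = 3, q_1 = 2*1 + 0 = 2.
  i=2: a_2=2, p_2 = 2*3 + 1 = 7, q_2 = 2*2 + 1 = 5.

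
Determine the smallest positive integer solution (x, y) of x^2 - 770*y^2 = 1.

First expand sqrt(770) as a continued fraction. With x_i = (sqrt(770) + m_i)/d_i and (m_0, d_0) = (0, 1): a_0 = floor(sqrt(770)) = 27, since 27^2 = 729 <= 770 < 784 = 28^2.
Iterate m_{i+1} = d_i*a_i - m_i, d_{i+1} = (770 - m_{i+1}^2)/d_i, a_{i+1} = floor((a_0 + m_{i+1})/d_{i+1}):
  m_1 = 1*27 - 0 = 27, d_1 = (770 - 27^2)/1 = 41/1 = 41, a_1 = floor((27 + 27)/41) = 1.
  m_2 = 41*1 - 27 = 14, d_2 = (770 - 14^2)/41 = 574/41 = 14, a_2 = floor((27 + 14)/14) = 2.
  m_3 = 14*2 - 14 = 14, d_3 = (770 - 14^2)/14 = 574/14 = 41, a_3 = floor((27 + 14)/41) = 1.
  m_4 = 41*1 - 14 = 27, d_4 = (770 - 27^2)/41 = 41/41 = 1, a_4 = floor((27 + 27)/1) = 54.
  m_5 = 1*54 - 27 = 27, d_5 = (770 - 27^2)/1 = 41/1 = 41: (m_5, d_5) = (m_1, d_1) = (27, 41), so from here the quotients repeat a_1, ..., a_4; the period length is 4.
So sqrt(770) = [27; (1, 2, 1, 54)] with period length k = 4.
k is even, so the fundamental solution of x^2 - 770y^2 = 1 is (p_{k-1}, q_{k-1}) = (p_3, q_3); compute convergents through index 3.
Convergents (p_i = a_i*p_{i-1} + p_{i-2}, q_i = a_i*q_{i-1} + q_{i-2} with p_{-2}=0, p_{-1}=1, q_{-2}=1, q_{-1}=0):
  i=0: a_0=27, p_0 = 27*1 + 0 = 27, q_0 = 27*0 + 1 = 1.
  i=1: a_1=1, p_1 = 1*27 + 1 = 28, q_1 = 1*1 + 0 = 1.
  i=2: a_2=2, p_2 = 2*28 + 27 = 83, q_2 = 2*1 + 1 = 3.
  i=3: a_3=1, p_3 = 1*83 + 28 = 111, q_3 = 1*3 + 1 = 4.
Check: 111^2 - 770*4^2 = 12321 - 12320 = 1, so (x, y) = (111, 4) solves the equation, and by the theorem it is the least positive solution.

(x, y) = (111, 4)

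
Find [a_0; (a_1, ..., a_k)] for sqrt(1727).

[41; (1, 1, 3, 1, 6, 1, 3, 1, 1, 82)]

Write x_i = (sqrt(1727) + m_i)/d_i with (m_0, d_0) = (0, 1). a_0 = floor(sqrt(1727)) = 41, since 41^2 = 1681 <= 1727 < 1764 = 42^2.
Iterate m_{i+1} = d_i*a_i - m_i, d_{i+1} = (1727 - m_{i+1}^2)/d_i, a_{i+1} = floor((a_0 + m_{i+1})/d_{i+1}):
  m_1 = 1*41 - 0 = 41, d_1 = (1727 - 41^2)/1 = 46/1 = 46, a_1 = floor((41 + 41)/46) = 1.
  m_2 = 46*1 - 41 = 5, d_2 = (1727 - 5^2)/46 = 1702/46 = 37, a_2 = floor((41 + 5)/37) = 1.
  m_3 = 37*1 - 5 = 32, d_3 = (1727 - 32^2)/37 = 703/37 = 19, a_3 = floor((41 + 32)/19) = 3.
  m_4 = 19*3 - 32 = 25, d_4 = (1727 - 25^2)/19 = 1102/19 = 58, a_4 = floor((41 + 25)/58) = 1.
  m_5 = 58*1 - 25 = 33, d_5 = (1727 - 33^2)/58 = 638/58 = 11, a_5 = floor((41 + 33)/11) = 6.
  m_6 = 11*6 - 33 = 33, d_6 = (1727 - 33^2)/11 = 638/11 = 58, a_6 = floor((41 + 33)/58) = 1.
  m_7 = 58*1 - 33 = 25, d_7 = (1727 - 25^2)/58 = 1102/58 = 19, a_7 = floor((41 + 25)/19) = 3.
  m_8 = 19*3 - 25 = 32, d_8 = (1727 - 32^2)/19 = 703/19 = 37, a_8 = floor((41 + 32)/37) = 1.
  m_9 = 37*1 - 32 = 5, d_9 = (1727 - 5^2)/37 = 1702/37 = 46, a_9 = floor((41 + 5)/46) = 1.
  m_10 = 46*1 - 5 = 41, d_10 = (1727 - 41^2)/46 = 46/46 = 1, a_10 = floor((41 + 41)/1) = 82.
  m_11 = 1*82 - 41 = 41, d_11 = (1727 - 41^2)/1 = 46/1 = 46: (m_11, d_11) = (m_1, d_1) = (41, 46), so from here the quotients repeat a_1, ..., a_10; the period length is 10.
Hence the expansion of sqrt(1727) is a_0 = 41 followed by the repeating block 1, 1, 3, 1, 6, 1, 3, 1, 1, 82 (period 10).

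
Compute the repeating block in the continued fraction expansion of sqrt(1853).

Write x_i = (sqrt(1853) + m_i)/d_i with (m_0, d_0) = (0, 1). a_0 = floor(sqrt(1853)) = 43, since 43^2 = 1849 <= 1853 < 1936 = 44^2.
Iterate m_{i+1} = d_i*a_i - m_i, d_{i+1} = (1853 - m_{i+1}^2)/d_i, a_{i+1} = floor((a_0 + m_{i+1})/d_{i+1}):
  m_1 = 1*43 - 0 = 43, d_1 = (1853 - 43^2)/1 = 4/1 = 4, a_1 = floor((43 + 43)/4) = 21.
  m_2 = 4*21 - 43 = 41, d_2 = (1853 - 41^2)/4 = 172/4 = 43, a_2 = floor((43 + 41)/43) = 1.
  m_3 = 43*1 - 41 = 2, d_3 = (1853 - 2^2)/43 = 1849/43 = 43, a_3 = floor((43 + 2)/43) = 1.
  m_4 = 43*1 - 2 = 41, d_4 = (1853 - 41^2)/43 = 172/43 = 4, a_4 = floor((43 + 41)/4) = 21.
  m_5 = 4*21 - 41 = 43, d_5 = (1853 - 43^2)/4 = 4/4 = 1, a_5 = floor((43 + 43)/1) = 86.
  m_6 = 1*86 - 43 = 43, d_6 = (1853 - 43^2)/1 = 4/1 = 4: (m_6, d_6) = (m_1, d_1) = (43, 4), so from here the quotients repeat a_1, ..., a_5; the period length is 5.
Hence the expansion of sqrt(1853) is a_0 = 43 followed by the repeating block 21, 1, 1, 21, 86 (period 5).

[43; (21, 1, 1, 21, 86)]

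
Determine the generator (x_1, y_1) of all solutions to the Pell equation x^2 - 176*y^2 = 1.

(x, y) = (199, 15)

First expand sqrt(176) as a continued fraction. With x_i = (sqrt(176) + m_i)/d_i and (m_0, d_0) = (0, 1): a_0 = floor(sqrt(176)) = 13, since 13^2 = 169 <= 176 < 196 = 14^2.
Iterate m_{i+1} = d_i*a_i - m_i, d_{i+1} = (176 - m_{i+1}^2)/d_i, a_{i+1} = floor((a_0 + m_{i+1})/d_{i+1}):
  m_1 = 1*13 - 0 = 13, d_1 = (176 - 13^2)/1 = 7/1 = 7, a_1 = floor((13 + 13)/7) = 3.
  m_2 = 7*3 - 13 = 8, d_2 = (176 - 8^2)/7 = 112/7 = 16, a_2 = floor((13 + 8)/16) = 1.
  m_3 = 16*1 - 8 = 8, d_3 = (176 - 8^2)/16 = 112/16 = 7, a_3 = floor((13 + 8)/7) = 3.
  m_4 = 7*3 - 8 = 13, d_4 = (176 - 13^2)/7 = 7/7 = 1, a_4 = floor((13 + 13)/1) = 26.
  m_5 = 1*26 - 13 = 13, d_5 = (176 - 13^2)/1 = 7/1 = 7: (m_5, d_5) = (m_1, d_1) = (13, 7), so from here the quotients repeat a_1, ..., a_4; the period length is 4.
So sqrt(176) = [13; (3, 1, 3, 26)] with period length k = 4.
k is even, so the fundamental solution of x^2 - 176y^2 = 1 is (p_{k-1}, q_{k-1}) = (p_3, q_3); compute convergents through index 3.
Convergents (p_i = a_i*p_{i-1} + p_{i-2}, q_i = a_i*q_{i-1} + q_{i-2} with p_{-2}=0, p_{-1}=1, q_{-2}=1, q_{-1}=0):
  i=0: a_0=13, p_0 = 13*1 + 0 = 13, q_0 = 13*0 + 1 = 1.
  i=1: a_1=3, p_1 = 3*13 + 1 = 40, q_1 = 3*1 + 0 = 3.
  i=2: a_2=1, p_2 = 1*40 + 13 = 53, q_2 = 1*3 + 1 = 4.
  i=3: a_3=3, p_3 = 3*53 + 40 = 199, q_3 = 3*4 + 3 = 15.
Check: 199^2 - 176*15^2 = 39601 - 39600 = 1, so (x, y) = (199, 15) solves the equation, and by the theorem it is the least positive solution.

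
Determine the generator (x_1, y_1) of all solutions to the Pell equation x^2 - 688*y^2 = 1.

First expand sqrt(688) as a continued fraction. With x_i = (sqrt(688) + m_i)/d_i and (m_0, d_0) = (0, 1): a_0 = floor(sqrt(688)) = 26, since 26^2 = 676 <= 688 < 729 = 27^2.
Iterate m_{i+1} = d_i*a_i - m_i, d_{i+1} = (688 - m_{i+1}^2)/d_i, a_{i+1} = floor((a_0 + m_{i+1})/d_{i+1}):
  m_1 = 1*26 - 0 = 26, d_1 = (688 - 26^2)/1 = 12/1 = 12, a_1 = floor((26 + 26)/12) = 4.
  m_2 = 12*4 - 26 = 22, d_2 = (688 - 22^2)/12 = 204/12 = 17, a_2 = floor((26 + 22)/17) = 2.
  m_3 = 17*2 - 22 = 12, d_3 = (688 - 12^2)/17 = 544/17 = 32, a_3 = floor((26 + 12)/32) = 1.
  m_4 = 32*1 - 12 = 20, d_4 = (688 - 20^2)/32 = 288/32 = 9, a_4 = floor((26 + 20)/9) = 5.
  m_5 = 9*5 - 20 = 25, d_5 = (688 - 25^2)/9 = 63/9 = 7, a_5 = floor((26 + 25)/7) = 7.
  m_6 = 7*7 - 25 = 24, d_6 = (688 - 24^2)/7 = 112/7 = 16, a_6 = floor((26 + 24)/16) = 3.
  m_7 = 16*3 - 24 = 24, d_7 = (688 - 24^2)/16 = 112/16 = 7, a_7 = floor((26 + 24)/7) = 7.
  m_8 = 7*7 - 24 = 25, d_8 = (688 - 25^2)/7 = 63/7 = 9, a_8 = floor((26 + 25)/9) = 5.
  m_9 = 9*5 - 25 = 20, d_9 = (688 - 20^2)/9 = 288/9 = 32, a_9 = floor((26 + 20)/32) = 1.
  m_10 = 32*1 - 20 = 12, d_10 = (688 - 12^2)/32 = 544/32 = 17, a_10 = floor((26 + 12)/17) = 2.
  m_11 = 17*2 - 12 = 22, d_11 = (688 - 22^2)/17 = 204/17 = 12, a_11 = floor((26 + 22)/12) = 4.
  m_12 = 12*4 - 22 = 26, d_12 = (688 - 26^2)/12 = 12/12 = 1, a_12 = floor((26 + 26)/1) = 52.
  m_13 = 1*52 - 26 = 26, d_13 = (688 - 26^2)/1 = 12/1 = 12: (m_13, d_13) = (m_1, d_1) = (26, 12), so from here the quotients repeat a_1, ..., a_12; the period length is 12.
So sqrt(688) = [26; (4, 2, 1, 5, 7, 3, 7, 5, 1, 2, 4, 52)] with period length k = 12.
k is even, so the fundamental solution of x^2 - 688y^2 = 1 is (p_{k-1}, q_{k-1}) = (p_11, q_11); compute convergents through index 11.
Convergents (p_i = a_i*p_{i-1} + p_{i-2}, q_i = a_i*q_{i-1} + q_{i-2} with p_{-2}=0, p_{-1}=1, q_{-2}=1, q_{-1}=0):
  i=0: a_0=26, p_0 = 26*1 + 0 = 26, q_0 = 26*0 + 1 = 1.
  i=1: a_1=4, p_1 = 4*26 + 1 = 105, q_1 = 4*1 + 0 = 4.
  i=2: a_2=2, p_2 = 2*105 + 26 = 236, q_2 = 2*4 + 1 = 9.
  i=3: a_3=1, p_3 = 1*236 + 105 = 341, q_3 = 1*9 + 4 = 13.
  i=4: a_4=5, p_4 = 5*341 + 236 = 1941, q_4 = 5*13 + 9 = 74.
  i=5: a_5=7, p_5 = 7*1941 + 341 = 13928, q_5 = 7*74 + 13 = 531.
  i=6: a_6=3, p_6 = 3*13928 + 1941 = 43725, q_6 = 3*531 + 74 = 1667.
  i=7: a_7=7, p_7 = 7*43725 + 13928 = 320003, q_7 = 7*1667 + 531 = 12200.
  i=8: a_8=5, p_8 = 5*320003 + 43725 = 1643740, q_8 = 5*12200 + 1667 = 62667.
  i=9: a_9=1, p_9 = 1*1643740 + 320003 = 1963743, q_9 = 1*62667 + 12200 = 74867.
  i=10: a_10=2, p_10 = 2*1963743 + 1643740 = 5571226, q_10 = 2*74867 + 62667 = 212401.
  i=11: a_11=4, p_11 = 4*5571226 + 1963743 = 24248647, q_11 = 4*212401 + 74867 = 924471.
Check: 24248647^2 - 688*924471^2 = 587996881330609 - 587996881330608 = 1, so (x, y) = (24248647, 924471) solves the equation, and by the theorem it is the least positive solution.

(x, y) = (24248647, 924471)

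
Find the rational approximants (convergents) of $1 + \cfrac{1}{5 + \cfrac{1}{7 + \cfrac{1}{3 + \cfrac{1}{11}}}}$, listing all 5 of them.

1/1, 6/5, 43/36, 135/113, 1528/1279

Using the convergent recurrence p_i = a_i*p_{i-1} + p_{i-2}, q_i = a_i*q_{i-1} + q_{i-2} with p_{-2}=0, p_{-1}=1, q_{-2}=1, q_{-1}=0:
  i=0: a_0=1, p_0 = 1*1 + 0 = 1, q_0 = 1*0 + 1 = 1.
  i=1: a_1=5, p_1 = 5*1 + 1 = 6, q_1 = 5*1 + 0 = 5.
  i=2: a_2=7, p_2 = 7*6 + 1 = 43, q_2 = 7*5 + 1 = 36.
  i=3: a_3=3, p_3 = 3*43 + 6 = 135, q_3 = 3*36 + 5 = 113.
  i=4: a_4=11, p_4 = 11*135 + 43 = 1528, q_4 = 11*113 + 36 = 1279.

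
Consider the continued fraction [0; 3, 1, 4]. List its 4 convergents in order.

0/1, 1/3, 1/4, 5/19

Using the convergent recurrence p_i = a_i*p_{i-1} + p_{i-2}, q_i = a_i*q_{i-1} + q_{i-2} with p_{-2}=0, p_{-1}=1, q_{-2}=1, q_{-1}=0:
  i=0: a_0=0, p_0 = 0*1 + 0 = 0, q_0 = 0*0 + 1 = 1.
  i=1: a_1=3, p_1 = 3*0 + 1 = 1, q_1 = 3*1 + 0 = 3.
  i=2: a_2=1, p_2 = 1*1 + 0 = 1, q_2 = 1*3 + 1 = 4.
  i=3: a_3=4, p_3 = 4*1 + 1 = 5, q_3 = 4*4 + 3 = 19.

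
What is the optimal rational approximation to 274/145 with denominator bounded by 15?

Expand x = 274/145 as a continued fraction with the Euclidean algorithm:
  274 = 1*145 + 129, so a_0 = 1.
  145 = 1*129 + 16, so a_1 = 1.
  129 = 8*16 + 1, so a_2 = 8.
  16 = 16*1 + 0, so a_3 = 16.
so x = [1; 1, 8, 16].
Convergents (p_i = a_i*p_{i-1} + p_{i-2}, q_i = a_i*q_{i-1} + q_{i-2} with p_{-2}=0, p_{-1}=1, q_{-2}=1, q_{-1}=0), until the denominator exceeds 15:
  i=0: a_0=1, p_0 = 1*1 + 0 = 1, q_0 = 1*0 + 1 = 1.
  i=1: a_1=1, p_1 = 1*1 + 1 = 2, q_1 = 1*1 + 0 = 1.
  i=2: a_2=8, p_2 = 8*2 + 1 = 17, q_2 = 8*1 + 1 = 9.
  i=3: a_3=16, p_3 = 16*17 + 2 = 274, q_3 = 16*9 + 1 = 145.
q_3 = 145 > 15, so the last convergent with denominator <= 15 is p_2/q_2 = 17/9.
The closest fraction with denominator <= 15 is either p_2/q_2 or the intermediate fraction (k*p_2 + p_1)/(k*q_2 + q_1) with the largest k >= 1 whose denominator stays <= 15; these approach x as k grows, and every other convergent or intermediate fraction in range is farther away.
Largest k: floor((15 - q_1)/q_2) = floor((15 - 1)/9) = 1.
That gives (1*17 + 2)/(1*9 + 1) = 19/10.
Compare the errors: |x - 17/9| = |274*9 - 17*145|/(145*9) = 1/1305, and |x - 19/10| = |274*10 - 19*145|/(145*10) = 15/1450.
Cross-multiplying, 1*1450 = 1450 < 19575 = 15*1305, so 1/1305 is smaller: the convergent 17/9 is closer to x than 19/10.

17/9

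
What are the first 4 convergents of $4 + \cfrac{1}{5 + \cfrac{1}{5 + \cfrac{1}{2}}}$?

Using the convergent recurrence p_i = a_i*p_{i-1} + p_{i-2}, q_i = a_i*q_{i-1} + q_{i-2} with p_{-2}=0, p_{-1}=1, q_{-2}=1, q_{-1}=0:
  i=0: a_0=4, p_0 = 4*1 + 0 = 4, q_0 = 4*0 + 1 = 1.
  i=1: a_1=5, p_1 = 5*4 + 1 = 21, q_1 = 5*1 + 0 = 5.
  i=2: a_2=5, p_2 = 5*21 + 4 = 109, q_2 = 5*5 + 1 = 26.
  i=3: a_3=2, p_3 = 2*109 + 21 = 239, q_3 = 2*26 + 5 = 57.

4/1, 21/5, 109/26, 239/57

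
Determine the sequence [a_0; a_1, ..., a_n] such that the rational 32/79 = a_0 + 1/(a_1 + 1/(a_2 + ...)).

[0; 2, 2, 7, 2]

Run the Euclidean algorithm on 32 and 79; the successive quotients are the partial quotients a_0, a_1, ... (each step inverts the fractional part left over by the previous one):
  32 = 0*79 + 32, so a_0 = 0.
  79 = 2*32 + 15, so a_1 = 2.
  32 = 2*15 + 2, so a_2 = 2.
  15 = 7*2 + 1, so a_3 = 7.
  2 = 2*1 + 0, so a_4 = 2.
The remainder reaches 0 after 5 divisions, so the expansion has 5 partial quotients, read off in order.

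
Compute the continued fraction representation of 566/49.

[11; 1, 1, 4, 2, 2]

Run the Euclidean algorithm on 566 and 49; the successive quotients are the partial quotients a_0, a_1, ... (each step inverts the fractional part left over by the previous one):
  566 = 11*49 + 27, so a_0 = 11.
  49 = 1*27 + 22, so a_1 = 1.
  27 = 1*22 + 5, so a_2 = 1.
  22 = 4*5 + 2, so a_3 = 4.
  5 = 2*2 + 1, so a_4 = 2.
  2 = 2*1 + 0, so a_5 = 2.
The remainder reaches 0 after 6 divisions, so the expansion has 6 partial quotients, read off in order.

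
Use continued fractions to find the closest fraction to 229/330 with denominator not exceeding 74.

Expand x = 229/330 as a continued fraction with the Euclidean algorithm:
  229 = 0*330 + 229, so a_0 = 0.
  330 = 1*229 + 101, so a_1 = 1.
  229 = 2*101 + 27, so a_2 = 2.
  101 = 3*27 + 20, so a_3 = 3.
  27 = 1*20 + 7, so a_4 = 1.
  20 = 2*7 + 6, so a_5 = 2.
  7 = 1*6 + 1, so a_6 = 1.
  6 = 6*1 + 0, so a_7 = 6.
so x = [0; 1, 2, 3, 1, 2, 1, 6].
Convergents (p_i = a_i*p_{i-1} + p_{i-2}, q_i = a_i*q_{i-1} + q_{i-2} with p_{-2}=0, p_{-1}=1, q_{-2}=1, q_{-1}=0), until the denominator exceeds 74:
  i=0: a_0=0, p_0 = 0*1 + 0 = 0, q_0 = 0*0 + 1 = 1.
  i=1: a_1=1, p_1 = 1*0 + 1 = 1, q_1 = 1*1 + 0 = 1.
  i=2: a_2=2, p_2 = 2*1 + 0 = 2, q_2 = 2*1 + 1 = 3.
  i=3: a_3=3, p_3 = 3*2 + 1 = 7, q_3 = 3*3 + 1 = 10.
  i=4: a_4=1, p_4 = 1*7 + 2 = 9, q_4 = 1*10 + 3 = 13.
  i=5: a_5=2, p_5 = 2*9 + 7 = 25, q_5 = 2*13 + 10 = 36.
  i=6: a_6=1, p_6 = 1*25 + 9 = 34, q_6 = 1*36 + 13 = 49.
  i=7: a_7=6, p_7 = 6*34 + 25 = 229, q_7 = 6*49 + 36 = 330.
q_7 = 330 > 74, so the last convergent with denominator <= 74 is p_6/q_6 = 34/49.
The closest fraction with denominator <= 74 is either p_6/q_6 or the intermediate fraction (k*p_6 + p_5)/(k*q_6 + q_5) with the largest k >= 1 whose denominator stays <= 74; these approach x as k grows, and every other convergent or intermediate fraction in range is farther away.
Largest k: floor((74 - q_5)/q_6) = floor((74 - 36)/49) = 0.
Since k = 0, no intermediate fraction beyond p_6/q_6 has denominator <= 74, so the convergent 34/49 is the closest (its error is |229*49 - 34*330|/(330*49) = 1/16170).

34/49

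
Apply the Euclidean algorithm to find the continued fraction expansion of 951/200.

Run the Euclidean algorithm on 951 and 200; the successive quotients are the partial quotients a_0, a_1, ... (each step inverts the fractional part left over by the previous one):
  951 = 4*200 + 151, so a_0 = 4.
  200 = 1*151 + 49, so a_1 = 1.
  151 = 3*49 + 4, so a_2 = 3.
  49 = 12*4 + 1, so a_3 = 12.
  4 = 4*1 + 0, so a_4 = 4.
The remainder reaches 0 after 5 divisions, so the expansion has 5 partial quotients, read off in order.

[4; 1, 3, 12, 4]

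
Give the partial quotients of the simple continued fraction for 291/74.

[3; 1, 13, 1, 4]

Run the Euclidean algorithm on 291 and 74; the successive quotients are the partial quotients a_0, a_1, ... (each step inverts the fractional part left over by the previous one):
  291 = 3*74 + 69, so a_0 = 3.
  74 = 1*69 + 5, so a_1 = 1.
  69 = 13*5 + 4, so a_2 = 13.
  5 = 1*4 + 1, so a_3 = 1.
  4 = 4*1 + 0, so a_4 = 4.
The remainder reaches 0 after 5 divisions, so the expansion has 5 partial quotients, read off in order.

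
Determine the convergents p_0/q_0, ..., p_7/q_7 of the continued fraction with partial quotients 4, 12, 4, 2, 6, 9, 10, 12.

Using the convergent recurrence p_i = a_i*p_{i-1} + p_{i-2}, q_i = a_i*q_{i-1} + q_{i-2} with p_{-2}=0, p_{-1}=1, q_{-2}=1, q_{-1}=0:
  i=0: a_0=4, p_0 = 4*1 + 0 = 4, q_0 = 4*0 + 1 = 1.
  i=1: a_1=12, p_1 = 12*4 + 1 = 49, q_1 = 12*1 + 0 = 12.
  i=2: a_2=4, p_2 = 4*49 + 4 = 200, q_2 = 4*12 + 1 = 49.
  i=3: a_3=2, p_3 = 2*200 + 49 = 449, q_3 = 2*49 + 12 = 110.
  i=4: a_4=6, p_4 = 6*449 + 200 = 2894, q_4 = 6*110 + 49 = 709.
  i=5: a_5=9, p_5 = 9*2894 + 449 = 26495, q_5 = 9*709 + 110 = 6491.
  i=6: a_6=10, p_6 = 10*26495 + 2894 = 267844, q_6 = 10*6491 + 709 = 65619.
  i=7: a_7=12, p_7 = 12*267844 + 26495 = 3240623, q_7 = 12*65619 + 6491 = 793919.

4/1, 49/12, 200/49, 449/110, 2894/709, 26495/6491, 267844/65619, 3240623/793919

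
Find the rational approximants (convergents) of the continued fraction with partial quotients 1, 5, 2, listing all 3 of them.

Using the convergent recurrence p_i = a_i*p_{i-1} + p_{i-2}, q_i = a_i*q_{i-1} + q_{i-2} with p_{-2}=0, p_{-1}=1, q_{-2}=1, q_{-1}=0:
  i=0: a_0=1, p_0 = 1*1 + 0 = 1, q_0 = 1*0 + 1 = 1.
  i=1: a_1=5, p_1 = 5*1 + 1 = 6, q_1 = 5*1 + 0 = 5.
  i=2: a_2=2, p_2 = 2*6 + 1 = 13, q_2 = 2*5 + 1 = 11.

1/1, 6/5, 13/11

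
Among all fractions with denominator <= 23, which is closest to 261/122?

47/22

Expand x = 261/122 as a continued fraction with the Euclidean algorithm:
  261 = 2*122 + 17, so a_0 = 2.
  122 = 7*17 + 3, so a_1 = 7.
  17 = 5*3 + 2, so a_2 = 5.
  3 = 1*2 + 1, so a_3 = 1.
  2 = 2*1 + 0, so a_4 = 2.
so x = [2; 7, 5, 1, 2].
Convergents (p_i = a_i*p_{i-1} + p_{i-2}, q_i = a_i*q_{i-1} + q_{i-2} with p_{-2}=0, p_{-1}=1, q_{-2}=1, q_{-1}=0), until the denominator exceeds 23:
  i=0: a_0=2, p_0 = 2*1 + 0 = 2, q_0 = 2*0 + 1 = 1.
  i=1: a_1=7, p_1 = 7*2 + 1 = 15, q_1 = 7*1 + 0 = 7.
  i=2: a_2=5, p_2 = 5*15 + 2 = 77, q_2 = 5*7 + 1 = 36.
q_2 = 36 > 23, so the last convergent with denominator <= 23 is p_1/q_1 = 15/7.
The closest fraction with denominator <= 23 is either p_1/q_1 or the intermediate fraction (k*p_1 + p_0)/(k*q_1 + q_0) with the largest k >= 1 whose denominator stays <= 23; these approach x as k grows, and every other convergent or intermediate fraction in range is farther away.
Largest k: floor((23 - q_0)/q_1) = floor((23 - 1)/7) = 3.
That gives (3*15 + 2)/(3*7 + 1) = 47/22.
Compare the errors: |x - 15/7| = |261*7 - 15*122|/(122*7) = 3/854, and |x - 47/22| = |261*22 - 47*122|/(122*22) = 8/2684.
Cross-multiplying, 8*854 = 6832 < 8052 = 3*2684, so 8/2684 is smaller: the intermediate fraction 47/22 is closer to x than 15/7.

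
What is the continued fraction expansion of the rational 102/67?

Run the Euclidean algorithm on 102 and 67; the successive quotients are the partial quotients a_0, a_1, ... (each step inverts the fractional part left over by the previous one):
  102 = 1*67 + 35, so a_0 = 1.
  67 = 1*35 + 32, so a_1 = 1.
  35 = 1*32 + 3, so a_2 = 1.
  32 = 10*3 + 2, so a_3 = 10.
  3 = 1*2 + 1, so a_4 = 1.
  2 = 2*1 + 0, so a_5 = 2.
The remainder reaches 0 after 6 divisions, so the expansion has 6 partial quotients, read off in order.

[1; 1, 1, 10, 1, 2]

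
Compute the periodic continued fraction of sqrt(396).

Write x_i = (sqrt(396) + m_i)/d_i with (m_0, d_0) = (0, 1). a_0 = floor(sqrt(396)) = 19, since 19^2 = 361 <= 396 < 400 = 20^2.
Iterate m_{i+1} = d_i*a_i - m_i, d_{i+1} = (396 - m_{i+1}^2)/d_i, a_{i+1} = floor((a_0 + m_{i+1})/d_{i+1}):
  m_1 = 1*19 - 0 = 19, d_1 = (396 - 19^2)/1 = 35/1 = 35, a_1 = floor((19 + 19)/35) = 1.
  m_2 = 35*1 - 19 = 16, d_2 = (396 - 16^2)/35 = 140/35 = 4, a_2 = floor((19 + 16)/4) = 8.
  m_3 = 4*8 - 16 = 16, d_3 = (396 - 16^2)/4 = 140/4 = 35, a_3 = floor((19 + 16)/35) = 1.
  m_4 = 35*1 - 16 = 19, d_4 = (396 - 19^2)/35 = 35/35 = 1, a_4 = floor((19 + 19)/1) = 38.
  m_5 = 1*38 - 19 = 19, d_5 = (396 - 19^2)/1 = 35/1 = 35: (m_5, d_5) = (m_1, d_1) = (19, 35), so from here the quotients repeat a_1, ..., a_4; the period length is 4.
Hence the expansion of sqrt(396) is a_0 = 19 followed by the repeating block 1, 8, 1, 38 (period 4).

[19; (1, 8, 1, 38)]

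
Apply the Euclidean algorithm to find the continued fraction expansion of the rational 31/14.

Run the Euclidean algorithm on 31 and 14; the successive quotients are the partial quotients a_0, a_1, ... (each step inverts the fractional part left over by the previous one):
  31 = 2*14 + 3, so a_0 = 2.
  14 = 4*3 + 2, so a_1 = 4.
  3 = 1*2 + 1, so a_2 = 1.
  2 = 2*1 + 0, so a_3 = 2.
The remainder reaches 0 after 4 divisions, so the expansion has 4 partial quotients, read off in order.

[2; 4, 1, 2]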